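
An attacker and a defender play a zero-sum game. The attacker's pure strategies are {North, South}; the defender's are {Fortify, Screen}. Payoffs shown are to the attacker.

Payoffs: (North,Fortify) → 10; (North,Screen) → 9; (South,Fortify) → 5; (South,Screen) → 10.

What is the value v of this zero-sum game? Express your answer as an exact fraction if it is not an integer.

Row minima: North → 9, South → 5; maximin = 9.
Column maxima: Fortify → 10, Screen → 10; minimax = 10.
9 ≠ 10, so there is no saddle point; optimal play is mixed.
Let the attacker play North with probability p. Expected payoff against Fortify: 10p + 5(1−p) = 5p + 5; against Screen: 9p + 10(1−p) = −p + 10.
Setting these equal: 5p + 5 = −p + 10 ⇒ 6p = 5 ⇒ p = 5/6, and the value is (5)·(5/6) + 5 = 55/6.
For the defender: with q = P(Fortify), equating North's and South's payoffs gives q + 9 = −5q + 10 ⇒ q = 1/6.

55/6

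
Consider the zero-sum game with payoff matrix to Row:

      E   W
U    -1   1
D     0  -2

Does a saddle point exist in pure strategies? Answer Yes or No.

Row minima: U → -1, D → -2; maximin = -1.
Column maxima: E → 0, W → 1; minimax = 0.
-1 ≠ 0, so no pure-strategy equilibrium exists.

No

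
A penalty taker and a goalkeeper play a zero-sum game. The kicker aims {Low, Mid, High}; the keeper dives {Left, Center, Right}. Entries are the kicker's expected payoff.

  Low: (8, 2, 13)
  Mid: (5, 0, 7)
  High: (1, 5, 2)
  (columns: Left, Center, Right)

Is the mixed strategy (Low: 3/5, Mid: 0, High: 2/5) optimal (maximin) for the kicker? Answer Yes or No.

Against Left this mix gives (3/5)·8 + (2/5)·1 = 26/5.
Against Center this mix gives (3/5)·2 + (2/5)·5 = 16/5.
Against Right this mix gives (3/5)·13 + (2/5)·2 = 43/5.
The keeper will play Center, holding the kicker to 16/5. Shifting weight toward the row that does better against Center would raise this floor (the equalizing mix achieves 19/5 against both Center and Left), so the proposed strategy is not optimal.

No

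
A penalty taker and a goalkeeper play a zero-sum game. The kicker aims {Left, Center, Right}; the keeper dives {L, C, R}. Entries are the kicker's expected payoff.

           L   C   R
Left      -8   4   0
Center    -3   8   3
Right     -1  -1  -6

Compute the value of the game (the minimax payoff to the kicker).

-21/11

Row minima: Left → -8, Center → -3, Right → -6; maximin = -3.
Column maxima: L → -1, C → 8, R → 3; minimax = -1.
-3 ≠ -1, so there is no saddle point; optimal play is mixed.
Left is strictly dominated by Center, so the kicker never plays it.
C is strictly dominated by R (it gives the kicker strictly more in every row), so the keeper never plays it.
On the remaining 2×2 (Center, Right vs L, R):
Let the kicker play Center with probability p. Expected payoff against L: (-3)p + (-1)(1−p) = −2p − 1; against R: 3p + (-6)(1−p) = 9p − 6.
Setting these equal: −2p − 1 = 9p − 6 ⇒ −11p = -5 ⇒ p = 5/11, and the value is (-2)·(5/11) − 1 = -21/11.
For the keeper: with q = P(L), equating Center's and Right's payoffs gives −6q + 3 = 5q − 6 ⇒ q = 9/11.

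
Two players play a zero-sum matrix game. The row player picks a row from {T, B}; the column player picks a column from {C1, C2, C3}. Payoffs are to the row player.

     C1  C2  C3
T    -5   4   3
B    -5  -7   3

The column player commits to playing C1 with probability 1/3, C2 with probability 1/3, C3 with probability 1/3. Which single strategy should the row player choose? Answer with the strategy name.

T

Expected payoff of T: (1/3)·(-5) + (1/3)·4 + (1/3)·3 = 2/3.
Expected payoff of B: (1/3)·(-5) + (1/3)·(-7) + (1/3)·3 = -3.
The largest is 2/3, so the row player's best response is T.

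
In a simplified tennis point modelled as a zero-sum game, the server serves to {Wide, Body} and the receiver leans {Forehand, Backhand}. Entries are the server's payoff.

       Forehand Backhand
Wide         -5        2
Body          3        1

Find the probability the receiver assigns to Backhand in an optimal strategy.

8/9

Row minima: Wide → -5, Body → 1; maximin = 1.
Column maxima: Forehand → 3, Backhand → 2; minimax = 2.
1 ≠ 2, so there is no saddle point; optimal play is mixed.
Let the server play Wide with probability p. Expected payoff against Forehand: (-5)p + 3(1−p) = −8p + 3; against Backhand: 2p + 1(1−p) = p + 1.
Setting these equal: −8p + 3 = p + 1 ⇒ −9p = -2 ⇒ p = 2/9, and the value is (-8)·(2/9) + 3 = 11/9.
For the receiver: with q = P(Forehand), equating Wide's and Body's payoffs gives −7q + 2 = 2q + 1 ⇒ q = 1/9.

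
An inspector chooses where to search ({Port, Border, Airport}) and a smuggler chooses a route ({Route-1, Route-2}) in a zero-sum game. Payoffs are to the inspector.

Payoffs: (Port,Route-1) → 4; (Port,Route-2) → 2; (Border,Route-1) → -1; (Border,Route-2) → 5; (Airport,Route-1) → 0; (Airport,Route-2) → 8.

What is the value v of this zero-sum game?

Row minima: Port → 2, Border → -1, Airport → 0; maximin = 2.
Column maxima: Route-1 → 4, Route-2 → 8; minimax = 4.
2 ≠ 4, so there is no saddle point; optimal play is mixed.
Border is strictly dominated by Airport, so the inspector never plays it.
On the remaining 2×2 (Port, Airport vs Route-1, Route-2):
Let the inspector play Port with probability p. Expected payoff against Route-1: 4p + 0(1−p) = 4p; against Route-2: 2p + 8(1−p) = −6p + 8.
Setting these equal: 4p = −6p + 8 ⇒ 10p = 8 ⇒ p = 4/5, and the value is (4)·(4/5) = 16/5.
For the smuggler: with q = P(Route-1), equating Port's and Airport's payoffs gives 2q + 2 = −8q + 8 ⇒ q = 3/5.

16/5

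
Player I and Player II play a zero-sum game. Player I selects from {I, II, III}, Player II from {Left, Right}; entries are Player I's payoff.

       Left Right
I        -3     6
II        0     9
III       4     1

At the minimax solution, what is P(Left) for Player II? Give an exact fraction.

2/3

Row minima: I → -3, II → 0, III → 1; maximin = 1.
Column maxima: Left → 4, Right → 9; minimax = 4.
1 ≠ 4, so there is no saddle point; optimal play is mixed.
I is strictly dominated by II, so Player I never plays it.
On the remaining 2×2 (II, III vs Left, Right):
Let Player I play II with probability p. Expected payoff against Left: 0p + 4(1−p) = −4p + 4; against Right: 9p + 1(1−p) = 8p + 1.
Setting these equal: −4p + 4 = 8p + 1 ⇒ −12p = -3 ⇒ p = 1/4, and the value is (-4)·(1/4) + 4 = 3.
For Player II: with q = P(Left), equating II's and III's payoffs gives −9q + 9 = 3q + 1 ⇒ q = 2/3.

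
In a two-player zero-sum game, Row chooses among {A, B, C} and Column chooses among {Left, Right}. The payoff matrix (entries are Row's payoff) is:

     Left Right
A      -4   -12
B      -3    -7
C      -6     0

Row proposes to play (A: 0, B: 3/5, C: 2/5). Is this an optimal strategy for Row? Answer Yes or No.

Against Left this mix gives (3/5)·(-3) + (2/5)·(-6) = -21/5.
Against Right this mix gives (3/5)·(-7) + (2/5)·0 = -21/5.
All of Column's active replies (Left, Right) yield -21/5, and no column does worse for Row. The mix makes Column indifferent and guarantees -21/5, so it is optimal.

Yes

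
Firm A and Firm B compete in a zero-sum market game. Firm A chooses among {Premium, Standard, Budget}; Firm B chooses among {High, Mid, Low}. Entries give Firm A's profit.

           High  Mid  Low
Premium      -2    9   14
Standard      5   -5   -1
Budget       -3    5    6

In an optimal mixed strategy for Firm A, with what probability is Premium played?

10/21

Row minima: Premium → -2, Standard → -5, Budget → -3; maximin = -2.
Column maxima: High → 5, Mid → 9, Low → 14; minimax = 5.
-2 ≠ 5, so there is no saddle point; optimal play is mixed.
Budget is strictly dominated by Premium, so Firm A never plays it.
Low is strictly dominated by Mid (it gives Firm A strictly more in every row), so Firm B never plays it.
On the remaining 2×2 (Premium, Standard vs High, Mid):
Let Firm A play Premium with probability p. Expected payoff against High: (-2)p + 5(1−p) = −7p + 5; against Mid: 9p + (-5)(1−p) = 14p − 5.
Setting these equal: −7p + 5 = 14p − 5 ⇒ −21p = -10 ⇒ p = 10/21, and the value is (-7)·(10/21) + 5 = 5/3.
For Firm B: with q = P(High), equating Premium's and Standard's payoffs gives −11q + 9 = 10q − 5 ⇒ q = 2/3.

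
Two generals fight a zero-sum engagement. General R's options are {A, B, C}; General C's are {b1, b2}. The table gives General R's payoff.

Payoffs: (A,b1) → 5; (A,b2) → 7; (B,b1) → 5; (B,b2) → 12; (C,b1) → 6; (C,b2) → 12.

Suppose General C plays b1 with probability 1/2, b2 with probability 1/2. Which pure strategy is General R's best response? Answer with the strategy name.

C

Expected payoff of A: (1/2)·5 + (1/2)·7 = 6.
Expected payoff of B: (1/2)·5 + (1/2)·12 = 17/2.
Expected payoff of C: (1/2)·6 + (1/2)·12 = 9.
The largest is 9, so General R's best response is C.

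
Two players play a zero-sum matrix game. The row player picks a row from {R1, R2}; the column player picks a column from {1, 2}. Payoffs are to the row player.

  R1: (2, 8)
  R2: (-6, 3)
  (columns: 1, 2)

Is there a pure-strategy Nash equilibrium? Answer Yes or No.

Yes

Row minima: R1 → 2, R2 → -6; maximin = 2.
Column maxima: 1 → 2, 2 → 8; minimax = 2.
maximin = minimax = 2, so a saddle point exists.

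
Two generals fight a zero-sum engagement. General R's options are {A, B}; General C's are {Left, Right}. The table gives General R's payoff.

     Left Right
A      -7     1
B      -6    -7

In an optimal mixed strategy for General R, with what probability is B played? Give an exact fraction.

Row minima: A → -7, B → -7; maximin = -7.
Column maxima: Left → -6, Right → 1; minimax = -6.
-7 ≠ -6, so there is no saddle point; optimal play is mixed.
Let General R play A with probability p. Expected payoff against Left: (-7)p + (-6)(1−p) = −p − 6; against Right: 1p + (-7)(1−p) = 8p − 7.
Setting these equal: −p − 6 = 8p − 7 ⇒ −9p = -1 ⇒ p = 1/9, and the value is (-1)·(1/9) − 6 = -55/9.
For General C: with q = P(Left), equating A's and B's payoffs gives −8q + 1 = q − 7 ⇒ q = 8/9.

8/9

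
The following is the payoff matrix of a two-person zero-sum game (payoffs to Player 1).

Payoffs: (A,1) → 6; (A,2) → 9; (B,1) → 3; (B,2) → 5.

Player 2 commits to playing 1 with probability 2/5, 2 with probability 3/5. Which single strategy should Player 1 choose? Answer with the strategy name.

Expected payoff of A: (2/5)·6 + (3/5)·9 = 39/5.
Expected payoff of B: (2/5)·3 + (3/5)·5 = 21/5.
The largest is 39/5, so Player 1's best response is A.

A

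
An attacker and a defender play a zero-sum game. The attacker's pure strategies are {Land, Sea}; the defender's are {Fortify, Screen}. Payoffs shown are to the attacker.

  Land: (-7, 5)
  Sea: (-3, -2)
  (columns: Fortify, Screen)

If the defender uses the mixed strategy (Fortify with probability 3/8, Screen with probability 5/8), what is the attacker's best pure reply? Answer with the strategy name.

Expected payoff of Land: (3/8)·(-7) + (5/8)·5 = 1/2.
Expected payoff of Sea: (3/8)·(-3) + (5/8)·(-2) = -19/8.
The largest is 1/2, so the attacker's best response is Land.

Land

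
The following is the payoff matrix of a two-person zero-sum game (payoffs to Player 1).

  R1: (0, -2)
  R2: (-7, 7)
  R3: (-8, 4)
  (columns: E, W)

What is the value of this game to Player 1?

-7/8

Row minima: R1 → -2, R2 → -7, R3 → -8; maximin = -2.
Column maxima: E → 0, W → 7; minimax = 0.
-2 ≠ 0, so there is no saddle point; optimal play is mixed.
R3 is strictly dominated by R2, so Player 1 never plays it.
On the remaining 2×2 (R1, R2 vs E, W):
Let Player 1 play R1 with probability p. Expected payoff against E: 0p + (-7)(1−p) = 7p − 7; against W: (-2)p + 7(1−p) = −9p + 7.
Setting these equal: 7p − 7 = −9p + 7 ⇒ 16p = 14 ⇒ p = 7/8, and the value is (7)·(7/8) − 7 = -7/8.
For Player 2: with q = P(E), equating R1's and R2's payoffs gives 2q − 2 = −14q + 7 ⇒ q = 9/16.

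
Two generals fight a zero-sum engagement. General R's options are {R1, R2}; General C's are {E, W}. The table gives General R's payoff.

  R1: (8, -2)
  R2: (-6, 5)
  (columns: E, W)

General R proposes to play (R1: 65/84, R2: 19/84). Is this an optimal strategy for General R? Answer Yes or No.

Against E this mix gives (65/84)·8 + (19/84)·(-6) = 29/6.
Against W this mix gives (65/84)·(-2) + (19/84)·5 = -5/12.
General C will play W, holding General R to -5/12. Shifting weight toward the row that does better against W would raise this floor (the equalizing mix achieves 4/3 against both W and E), so the proposed strategy is not optimal.

No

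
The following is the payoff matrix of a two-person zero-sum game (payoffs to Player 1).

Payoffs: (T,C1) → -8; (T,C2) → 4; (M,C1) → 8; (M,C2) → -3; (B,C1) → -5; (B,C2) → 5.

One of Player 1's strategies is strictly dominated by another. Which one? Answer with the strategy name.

T

B gives a strictly higher payoff than T against every column: -5 > -8, 5 > 4.
So T is strictly dominated and Player 1 never plays it.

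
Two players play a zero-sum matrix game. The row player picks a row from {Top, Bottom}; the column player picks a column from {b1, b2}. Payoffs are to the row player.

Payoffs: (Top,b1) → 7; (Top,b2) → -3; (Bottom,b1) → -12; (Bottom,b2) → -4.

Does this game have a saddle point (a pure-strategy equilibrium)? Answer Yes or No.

Row minima: Top → -3, Bottom → -12; maximin = -3.
Column maxima: b1 → 7, b2 → -3; minimax = -3.
maximin = minimax = -3, so a saddle point exists.

Yes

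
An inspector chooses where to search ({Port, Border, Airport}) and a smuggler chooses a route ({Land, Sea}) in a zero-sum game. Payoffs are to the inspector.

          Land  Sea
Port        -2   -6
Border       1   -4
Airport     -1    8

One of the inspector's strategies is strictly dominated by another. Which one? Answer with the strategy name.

Port

Border gives a strictly higher payoff than Port against every column: 1 > -2, -4 > -6.
So Port is strictly dominated and the inspector never plays it.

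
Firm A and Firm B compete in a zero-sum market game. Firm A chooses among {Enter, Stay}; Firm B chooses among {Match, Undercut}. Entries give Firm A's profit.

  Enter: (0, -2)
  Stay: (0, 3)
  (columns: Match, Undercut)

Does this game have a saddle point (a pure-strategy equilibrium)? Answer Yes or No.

Row minima: Enter → -2, Stay → 0; maximin = 0.
Column maxima: Match → 0, Undercut → 3; minimax = 0.
maximin = minimax = 0, so a saddle point exists.

Yes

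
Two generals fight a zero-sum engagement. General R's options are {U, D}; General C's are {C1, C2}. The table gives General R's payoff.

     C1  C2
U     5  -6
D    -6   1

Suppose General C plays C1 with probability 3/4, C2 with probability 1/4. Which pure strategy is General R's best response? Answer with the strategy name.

U

Expected payoff of U: (3/4)·5 + (1/4)·(-6) = 9/4.
Expected payoff of D: (3/4)·(-6) + (1/4)·1 = -17/4.
The largest is 9/4, so General R's best response is U.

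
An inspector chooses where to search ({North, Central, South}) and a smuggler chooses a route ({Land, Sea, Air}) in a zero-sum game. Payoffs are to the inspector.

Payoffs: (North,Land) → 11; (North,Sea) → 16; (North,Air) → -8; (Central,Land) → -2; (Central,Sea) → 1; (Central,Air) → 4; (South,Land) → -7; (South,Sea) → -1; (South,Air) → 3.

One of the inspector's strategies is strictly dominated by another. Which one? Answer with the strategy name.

Central gives a strictly higher payoff than South against every column: -2 > -7, 1 > -1, 4 > 3.
So South is strictly dominated and the inspector never plays it.

South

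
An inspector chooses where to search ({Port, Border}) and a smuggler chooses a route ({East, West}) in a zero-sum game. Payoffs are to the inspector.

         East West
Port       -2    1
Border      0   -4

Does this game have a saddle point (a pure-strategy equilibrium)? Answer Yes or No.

Row minima: Port → -2, Border → -4; maximin = -2.
Column maxima: East → 0, West → 1; minimax = 0.
-2 ≠ 0, so no pure-strategy equilibrium exists.

No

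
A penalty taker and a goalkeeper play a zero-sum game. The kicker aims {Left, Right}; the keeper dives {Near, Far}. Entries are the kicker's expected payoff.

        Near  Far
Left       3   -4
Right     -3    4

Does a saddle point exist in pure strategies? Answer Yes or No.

No

Row minima: Left → -4, Right → -3; maximin = -3.
Column maxima: Near → 3, Far → 4; minimax = 3.
-3 ≠ 3, so no pure-strategy equilibrium exists.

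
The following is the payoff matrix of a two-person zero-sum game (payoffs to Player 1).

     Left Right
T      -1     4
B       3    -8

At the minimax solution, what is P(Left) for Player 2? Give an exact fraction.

Row minima: T → -1, B → -8; maximin = -1.
Column maxima: Left → 3, Right → 4; minimax = 3.
-1 ≠ 3, so there is no saddle point; optimal play is mixed.
Let Player 1 play T with probability p. Expected payoff against Left: (-1)p + 3(1−p) = −4p + 3; against Right: 4p + (-8)(1−p) = 12p − 8.
Setting these equal: −4p + 3 = 12p − 8 ⇒ −16p = -11 ⇒ p = 11/16, and the value is (-4)·(11/16) + 3 = 1/4.
For Player 2: with q = P(Left), equating T's and B's payoffs gives −5q + 4 = 11q − 8 ⇒ q = 3/4.

3/4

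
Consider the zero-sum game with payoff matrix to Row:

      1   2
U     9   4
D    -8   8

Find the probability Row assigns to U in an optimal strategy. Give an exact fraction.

16/21

Row minima: U → 4, D → -8; maximin = 4.
Column maxima: 1 → 9, 2 → 8; minimax = 8.
4 ≠ 8, so there is no saddle point; optimal play is mixed.
Let Row play U with probability p. Expected payoff against 1: 9p + (-8)(1−p) = 17p − 8; against 2: 4p + 8(1−p) = −4p + 8.
Setting these equal: 17p − 8 = −4p + 8 ⇒ 21p = 16 ⇒ p = 16/21, and the value is (17)·(16/21) − 8 = 104/21.
For Column: with q = P(1), equating U's and D's payoffs gives 5q + 4 = −16q + 8 ⇒ q = 4/21.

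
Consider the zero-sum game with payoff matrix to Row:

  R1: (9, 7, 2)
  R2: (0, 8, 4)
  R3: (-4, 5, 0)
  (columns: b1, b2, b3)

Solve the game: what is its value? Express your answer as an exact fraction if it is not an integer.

Row minima: R1 → 2, R2 → 0, R3 → -4; maximin = 2.
Column maxima: b1 → 9, b2 → 8, b3 → 4; minimax = 4.
2 ≠ 4, so there is no saddle point; optimal play is mixed.
R3 is strictly dominated by R1, so Row never plays it.
b2 is strictly dominated by b3 (it gives Row strictly more in every row), so Column never plays it.
On the remaining 2×2 (R1, R2 vs b1, b3):
Let Row play R1 with probability p. Expected payoff against b1: 9p + 0(1−p) = 9p; against b3: 2p + 4(1−p) = −2p + 4.
Setting these equal: 9p = −2p + 4 ⇒ 11p = 4 ⇒ p = 4/11, and the value is (9)·(4/11) = 36/11.
For Column: with q = P(b1), equating R1's and R2's payoffs gives 7q + 2 = −4q + 4 ⇒ q = 2/11.

36/11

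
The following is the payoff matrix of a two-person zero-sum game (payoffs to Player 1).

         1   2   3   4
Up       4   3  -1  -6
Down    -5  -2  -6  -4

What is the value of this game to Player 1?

Row minima: Up → -6, Down → -6; maximin = -6.
Column maxima: 1 → 4, 2 → 3, 3 → -1, 4 → -4; minimax = -4.
-6 ≠ -4, so there is no saddle point; optimal play is mixed.
1 is strictly dominated by 3 (it gives Player 1 strictly more in every row), so Player 2 never plays it.
2 is strictly dominated by 3 (it gives Player 1 strictly more in every row), so Player 2 never plays it.
On the remaining 2×2 (Up, Down vs 3, 4):
Let Player 1 play Up with probability p. Expected payoff against 3: (-1)p + (-6)(1−p) = 5p − 6; against 4: (-6)p + (-4)(1−p) = −2p − 4.
Setting these equal: 5p − 6 = −2p − 4 ⇒ 7p = 2 ⇒ p = 2/7, and the value is (5)·(2/7) − 6 = -32/7.
For Player 2: with q = P(3), equating Up's and Down's payoffs gives 5q − 6 = −2q − 4 ⇒ q = 2/7.

-32/7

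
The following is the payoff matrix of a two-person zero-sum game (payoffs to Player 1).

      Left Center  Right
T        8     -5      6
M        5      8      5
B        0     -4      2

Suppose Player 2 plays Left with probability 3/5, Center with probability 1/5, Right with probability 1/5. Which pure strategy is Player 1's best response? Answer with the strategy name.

M

Expected payoff of T: (3/5)·8 + (1/5)·(-5) + (1/5)·6 = 5.
Expected payoff of M: (3/5)·5 + (1/5)·8 + (1/5)·5 = 28/5.
Expected payoff of B: (3/5)·0 + (1/5)·(-4) + (1/5)·2 = -2/5.
The largest is 28/5, so Player 1's best response is M.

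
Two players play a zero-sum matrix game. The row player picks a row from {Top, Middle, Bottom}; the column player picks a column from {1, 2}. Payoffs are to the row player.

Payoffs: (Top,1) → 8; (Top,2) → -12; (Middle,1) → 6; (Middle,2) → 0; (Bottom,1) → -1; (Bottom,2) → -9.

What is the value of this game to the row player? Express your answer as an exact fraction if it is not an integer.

Row minima: Top → -12, Middle → 0, Bottom → -9; maximin = 0.
Column maxima: 1 → 8, 2 → 0; minimax = 0.
Since maximin = minimax = 0, there is a saddle point and the value is 0.

0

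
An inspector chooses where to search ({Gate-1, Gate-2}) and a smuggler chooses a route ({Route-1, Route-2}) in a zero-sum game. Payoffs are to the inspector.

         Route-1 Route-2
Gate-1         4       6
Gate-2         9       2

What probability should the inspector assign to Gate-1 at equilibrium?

Row minima: Gate-1 → 4, Gate-2 → 2; maximin = 4.
Column maxima: Route-1 → 9, Route-2 → 6; minimax = 6.
4 ≠ 6, so there is no saddle point; optimal play is mixed.
Let the inspector play Gate-1 with probability p. Expected payoff against Route-1: 4p + 9(1−p) = −5p + 9; against Route-2: 6p + 2(1−p) = 4p + 2.
Setting these equal: −5p + 9 = 4p + 2 ⇒ −9p = -7 ⇒ p = 7/9, and the value is (-5)·(7/9) + 9 = 46/9.
For the smuggler: with q = P(Route-1), equating Gate-1's and Gate-2's payoffs gives −2q + 6 = 7q + 2 ⇒ q = 4/9.

7/9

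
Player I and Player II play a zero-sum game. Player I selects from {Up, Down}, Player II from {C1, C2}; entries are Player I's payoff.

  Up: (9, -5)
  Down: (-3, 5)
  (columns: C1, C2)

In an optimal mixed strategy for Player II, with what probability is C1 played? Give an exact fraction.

Row minima: Up → -5, Down → -3; maximin = -3.
Column maxima: C1 → 9, C2 → 5; minimax = 5.
-3 ≠ 5, so there is no saddle point; optimal play is mixed.
Let Player I play Up with probability p. Expected payoff against C1: 9p + (-3)(1−p) = 12p − 3; against C2: (-5)p + 5(1−p) = −10p + 5.
Setting these equal: 12p − 3 = −10p + 5 ⇒ 22p = 8 ⇒ p = 4/11, and the value is (12)·(4/11) − 3 = 15/11.
For Player II: with q = P(C1), equating Up's and Down's payoffs gives 14q − 5 = −8q + 5 ⇒ q = 5/11.

5/11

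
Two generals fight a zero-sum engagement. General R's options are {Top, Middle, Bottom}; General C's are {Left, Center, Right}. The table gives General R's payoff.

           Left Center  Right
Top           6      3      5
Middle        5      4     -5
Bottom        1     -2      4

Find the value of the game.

Row minima: Top → 3, Middle → -5, Bottom → -2; maximin = 3.
Column maxima: Left → 6, Center → 4, Right → 5; minimax = 4.
3 ≠ 4, so there is no saddle point; optimal play is mixed.
Bottom is strictly dominated by Top, so General R never plays it.
Left is strictly dominated by Center (it gives General R strictly more in every row), so General C never plays it.
On the remaining 2×2 (Top, Middle vs Center, Right):
Let General R play Top with probability p. Expected payoff against Center: 3p + 4(1−p) = −p + 4; against Right: 5p + (-5)(1−p) = 10p − 5.
Setting these equal: −p + 4 = 10p − 5 ⇒ −11p = -9 ⇒ p = 9/11, and the value is (-1)·(9/11) + 4 = 35/11.
For General C: with q = P(Center), equating Top's and Middle's payoffs gives −2q + 5 = 9q − 5 ⇒ q = 10/11.

35/11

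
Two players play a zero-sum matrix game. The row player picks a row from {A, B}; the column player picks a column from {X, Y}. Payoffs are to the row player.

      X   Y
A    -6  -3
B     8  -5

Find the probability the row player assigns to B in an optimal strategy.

Row minima: A → -6, B → -5; maximin = -5.
Column maxima: X → 8, Y → -3; minimax = -3.
-5 ≠ -3, so there is no saddle point; optimal play is mixed.
Let the row player play A with probability p. Expected payoff against X: (-6)p + 8(1−p) = −14p + 8; against Y: (-3)p + (-5)(1−p) = 2p − 5.
Setting these equal: −14p + 8 = 2p − 5 ⇒ −16p = -13 ⇒ p = 13/16, and the value is (-14)·(13/16) + 8 = -27/8.
For the column player: with q = P(X), equating A's and B's payoffs gives −3q − 3 = 13q − 5 ⇒ q = 1/8.

3/16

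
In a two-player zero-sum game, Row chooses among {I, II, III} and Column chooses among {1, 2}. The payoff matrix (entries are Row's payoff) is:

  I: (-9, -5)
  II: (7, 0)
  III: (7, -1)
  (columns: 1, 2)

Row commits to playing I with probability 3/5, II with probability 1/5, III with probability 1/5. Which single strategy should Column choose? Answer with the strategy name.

If Column plays 1, Row's expected payoff is (3/5)·(-9) + (1/5)·7 + (1/5)·7 = -13/5.
If Column plays 2, Row's expected payoff is (3/5)·(-5) + (1/5)·0 + (1/5)·(-1) = -16/5.
Column minimizes Row's payoff; the smallest is -16/5, so the best response is 2.

2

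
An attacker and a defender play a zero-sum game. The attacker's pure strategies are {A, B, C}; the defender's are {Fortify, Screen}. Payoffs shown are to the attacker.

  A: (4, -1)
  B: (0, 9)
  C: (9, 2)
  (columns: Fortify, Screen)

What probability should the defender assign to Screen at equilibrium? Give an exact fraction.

Row minima: A → -1, B → 0, C → 2; maximin = 2.
Column maxima: Fortify → 9, Screen → 9; minimax = 9.
2 ≠ 9, so there is no saddle point; optimal play is mixed.
A is strictly dominated by C, so the attacker never plays it.
On the remaining 2×2 (B, C vs Fortify, Screen):
Let the attacker play B with probability p. Expected payoff against Fortify: 0p + 9(1−p) = −9p + 9; against Screen: 9p + 2(1−p) = 7p + 2.
Setting these equal: −9p + 9 = 7p + 2 ⇒ −16p = -7 ⇒ p = 7/16, and the value is (-9)·(7/16) + 9 = 81/16.
For the defender: with q = P(Fortify), equating B's and C's payoffs gives −9q + 9 = 7q + 2 ⇒ q = 7/16.

9/16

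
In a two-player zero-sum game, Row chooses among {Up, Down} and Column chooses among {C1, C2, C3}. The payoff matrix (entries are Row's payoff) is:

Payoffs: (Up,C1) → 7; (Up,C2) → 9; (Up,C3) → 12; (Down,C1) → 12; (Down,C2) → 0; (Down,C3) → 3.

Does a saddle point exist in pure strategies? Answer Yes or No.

No

Row minima: Up → 7, Down → 0; maximin = 7.
Column maxima: C1 → 12, C2 → 9, C3 → 12; minimax = 9.
7 ≠ 9, so no pure-strategy equilibrium exists.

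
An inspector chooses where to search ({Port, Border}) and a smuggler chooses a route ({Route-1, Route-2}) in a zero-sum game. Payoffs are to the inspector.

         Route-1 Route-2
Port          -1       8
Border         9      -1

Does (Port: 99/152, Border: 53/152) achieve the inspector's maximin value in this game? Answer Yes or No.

Against Route-1 this mix gives (99/152)·(-1) + (53/152)·9 = 189/76.
Against Route-2 this mix gives (99/152)·8 + (53/152)·(-1) = 739/152.
The smuggler will play Route-1, holding the inspector to 189/76. Shifting weight toward the row that does better against Route-1 would raise this floor (the equalizing mix achieves 71/19 against both Route-1 and Route-2), so the proposed strategy is not optimal.

No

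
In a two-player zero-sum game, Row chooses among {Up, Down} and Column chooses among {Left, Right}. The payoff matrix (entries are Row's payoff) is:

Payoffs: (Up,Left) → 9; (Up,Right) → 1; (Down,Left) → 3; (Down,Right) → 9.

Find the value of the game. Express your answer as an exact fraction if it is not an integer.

39/7

Row minima: Up → 1, Down → 3; maximin = 3.
Column maxima: Left → 9, Right → 9; minimax = 9.
3 ≠ 9, so there is no saddle point; optimal play is mixed.
Let Row play Up with probability p. Expected payoff against Left: 9p + 3(1−p) = 6p + 3; against Right: 1p + 9(1−p) = −8p + 9.
Setting these equal: 6p + 3 = −8p + 9 ⇒ 14p = 6 ⇒ p = 3/7, and the value is (6)·(3/7) + 3 = 39/7.
For Column: with q = P(Left), equating Up's and Down's payoffs gives 8q + 1 = −6q + 9 ⇒ q = 4/7.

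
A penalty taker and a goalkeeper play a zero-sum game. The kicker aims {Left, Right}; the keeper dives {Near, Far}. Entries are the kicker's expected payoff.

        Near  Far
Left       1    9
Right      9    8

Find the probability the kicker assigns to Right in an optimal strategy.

8/9

Row minima: Left → 1, Right → 8; maximin = 8.
Column maxima: Near → 9, Far → 9; minimax = 9.
8 ≠ 9, so there is no saddle point; optimal play is mixed.
Let the kicker play Left with probability p. Expected payoff against Near: 1p + 9(1−p) = −8p + 9; against Far: 9p + 8(1−p) = p + 8.
Setting these equal: −8p + 9 = p + 8 ⇒ −9p = -1 ⇒ p = 1/9, and the value is (-8)·(1/9) + 9 = 73/9.
For the keeper: with q = P(Near), equating Left's and Right's payoffs gives −8q + 9 = q + 8 ⇒ q = 1/9.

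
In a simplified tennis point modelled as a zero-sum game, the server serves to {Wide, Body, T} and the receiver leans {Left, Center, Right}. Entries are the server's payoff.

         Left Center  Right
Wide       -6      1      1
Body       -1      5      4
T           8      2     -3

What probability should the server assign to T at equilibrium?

Row minima: Wide → -6, Body → -1, T → -3; maximin = -1.
Column maxima: Left → 8, Center → 5, Right → 4; minimax = 4.
-1 ≠ 4, so there is no saddle point; optimal play is mixed.
Wide is strictly dominated by Body, so the server never plays it.
With Wide eliminated, Center is strictly dominated by Right (it gives the server strictly more in every remaining row), so the receiver never plays it.
On the remaining 2×2 (Body, T vs Left, Right):
Let the server play Body with probability p. Expected payoff against Left: (-1)p + 8(1−p) = −9p + 8; against Right: 4p + (-3)(1−p) = 7p − 3.
Setting these equal: −9p + 8 = 7p − 3 ⇒ −16p = -11 ⇒ p = 11/16, and the value is (-9)·(11/16) + 8 = 29/16.
For the receiver: with q = P(Left), equating Body's and T's payoffs gives −5q + 4 = 11q − 3 ⇒ q = 7/16.

5/16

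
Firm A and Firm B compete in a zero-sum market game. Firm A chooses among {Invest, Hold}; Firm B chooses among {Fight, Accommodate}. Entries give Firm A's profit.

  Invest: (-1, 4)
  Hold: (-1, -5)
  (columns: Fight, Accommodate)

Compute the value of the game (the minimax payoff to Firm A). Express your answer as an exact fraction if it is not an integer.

Row minima: Invest → -1, Hold → -5; maximin = -1.
Column maxima: Fight → -1, Accommodate → 4; minimax = -1.
Since maximin = minimax = -1, there is a saddle point and the value is -1.

-1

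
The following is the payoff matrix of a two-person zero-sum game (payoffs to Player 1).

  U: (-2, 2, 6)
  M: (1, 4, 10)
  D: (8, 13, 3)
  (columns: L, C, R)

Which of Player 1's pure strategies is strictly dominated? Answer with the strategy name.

M gives a strictly higher payoff than U against every column: 1 > -2, 4 > 2, 10 > 6.
So U is strictly dominated and Player 1 never plays it.

U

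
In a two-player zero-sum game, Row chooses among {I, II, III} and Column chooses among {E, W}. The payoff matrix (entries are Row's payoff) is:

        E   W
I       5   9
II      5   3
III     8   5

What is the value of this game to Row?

47/7

Row minima: I → 5, II → 3, III → 5; maximin = 5.
Column maxima: E → 8, W → 9; minimax = 8.
5 ≠ 8, so there is no saddle point; optimal play is mixed.
II is strictly dominated by III, so Row never plays it.
On the remaining 2×2 (I, III vs E, W):
Let Row play I with probability p. Expected payoff against E: 5p + 8(1−p) = −3p + 8; against W: 9p + 5(1−p) = 4p + 5.
Setting these equal: −3p + 8 = 4p + 5 ⇒ −7p = -3 ⇒ p = 3/7, and the value is (-3)·(3/7) + 8 = 47/7.
For Column: with q = P(E), equating I's and III's payoffs gives −4q + 9 = 3q + 5 ⇒ q = 4/7.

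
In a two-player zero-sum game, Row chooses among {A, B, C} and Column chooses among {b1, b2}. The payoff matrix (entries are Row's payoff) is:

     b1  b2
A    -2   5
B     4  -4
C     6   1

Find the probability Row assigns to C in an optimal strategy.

7/12

Row minima: A → -2, B → -4, C → 1; maximin = 1.
Column maxima: b1 → 6, b2 → 5; minimax = 5.
1 ≠ 5, so there is no saddle point; optimal play is mixed.
B is strictly dominated by C, so Row never plays it.
On the remaining 2×2 (A, C vs b1, b2):
Let Row play A with probability p. Expected payoff against b1: (-2)p + 6(1−p) = −8p + 6; against b2: 5p + 1(1−p) = 4p + 1.
Setting these equal: −8p + 6 = 4p + 1 ⇒ −12p = -5 ⇒ p = 5/12, and the value is (-8)·(5/12) + 6 = 8/3.
For Column: with q = P(b1), equating A's and C's payoffs gives −7q + 5 = 5q + 1 ⇒ q = 1/3.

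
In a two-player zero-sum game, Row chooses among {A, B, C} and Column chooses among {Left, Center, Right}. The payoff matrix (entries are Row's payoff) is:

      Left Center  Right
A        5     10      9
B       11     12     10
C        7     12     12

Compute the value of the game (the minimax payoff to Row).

31/3

Row minima: A → 5, B → 10, C → 7; maximin = 10.
Column maxima: Left → 11, Center → 12, Right → 12; minimax = 11.
10 ≠ 11, so there is no saddle point; optimal play is mixed.
A is strictly dominated by B, so Row never plays it.
Center is strictly dominated by Left (it gives Row strictly more in every row), so Column never plays it.
On the remaining 2×2 (B, C vs Left, Right):
Let Row play B with probability p. Expected payoff against Left: 11p + 7(1−p) = 4p + 7; against Right: 10p + 12(1−p) = −2p + 12.
Setting these equal: 4p + 7 = −2p + 12 ⇒ 6p = 5 ⇒ p = 5/6, and the value is (4)·(5/6) + 7 = 31/3.
For Column: with q = P(Left), equating B's and C's payoffs gives q + 10 = −5q + 12 ⇒ q = 1/3.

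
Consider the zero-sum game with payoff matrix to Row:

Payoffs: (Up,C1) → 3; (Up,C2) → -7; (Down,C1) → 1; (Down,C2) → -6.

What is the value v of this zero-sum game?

-6

Row minima: Up → -7, Down → -6; maximin = -6.
Column maxima: C1 → 3, C2 → -6; minimax = -6.
Since maximin = minimax = -6, there is a saddle point and the value is -6.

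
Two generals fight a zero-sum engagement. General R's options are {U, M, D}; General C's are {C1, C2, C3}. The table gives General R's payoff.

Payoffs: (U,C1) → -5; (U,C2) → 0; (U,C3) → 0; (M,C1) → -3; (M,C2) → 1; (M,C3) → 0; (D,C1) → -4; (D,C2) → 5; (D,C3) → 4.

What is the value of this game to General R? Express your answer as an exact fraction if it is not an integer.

Row minima: U → -5, M → -3, D → -4; maximin = -3.
Column maxima: C1 → -3, C2 → 5, C3 → 4; minimax = -3.
Since maximin = minimax = -3, there is a saddle point and the value is -3.

-3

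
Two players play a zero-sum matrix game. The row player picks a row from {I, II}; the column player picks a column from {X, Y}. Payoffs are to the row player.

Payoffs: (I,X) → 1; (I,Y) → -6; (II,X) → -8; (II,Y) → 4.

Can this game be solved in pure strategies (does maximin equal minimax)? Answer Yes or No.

No

Row minima: I → -6, II → -8; maximin = -6.
Column maxima: X → 1, Y → 4; minimax = 1.
-6 ≠ 1, so no pure-strategy equilibrium exists.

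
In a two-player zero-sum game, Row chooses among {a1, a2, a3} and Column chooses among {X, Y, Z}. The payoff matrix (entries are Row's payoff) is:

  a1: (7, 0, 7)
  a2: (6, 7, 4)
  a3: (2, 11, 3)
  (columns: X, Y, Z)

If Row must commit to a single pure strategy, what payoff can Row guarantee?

4

Row minima: a1 → 0, a2 → 4, a3 → 2.
The best of these is 4.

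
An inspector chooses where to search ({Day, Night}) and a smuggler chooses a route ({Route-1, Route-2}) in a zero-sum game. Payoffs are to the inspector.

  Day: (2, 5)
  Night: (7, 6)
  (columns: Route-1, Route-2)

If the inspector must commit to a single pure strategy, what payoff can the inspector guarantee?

Row minima: Day → 2, Night → 6.
The best of these is 6.

6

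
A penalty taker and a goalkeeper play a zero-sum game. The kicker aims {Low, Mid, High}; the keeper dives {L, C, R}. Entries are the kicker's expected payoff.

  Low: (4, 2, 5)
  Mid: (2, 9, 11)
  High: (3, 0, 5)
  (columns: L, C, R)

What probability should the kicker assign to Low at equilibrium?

Row minima: Low → 2, Mid → 2, High → 0; maximin = 2.
Column maxima: L → 4, C → 9, R → 11; minimax = 4.
2 ≠ 4, so there is no saddle point; optimal play is mixed.
R is strictly dominated by L (it gives the kicker strictly more in every row), so the keeper never plays it.
With R eliminated, High is strictly dominated by Low (Low gives the kicker strictly more in every remaining column), so the kicker never plays it.
On the remaining 2×2 (Low, Mid vs L, C):
Let the kicker play Low with probability p. Expected payoff against L: 4p + 2(1−p) = 2p + 2; against C: 2p + 9(1−p) = −7p + 9.
Setting these equal: 2p + 2 = −7p + 9 ⇒ 9p = 7 ⇒ p = 7/9, and the value is (2)·(7/9) + 2 = 32/9.
For the keeper: with q = P(L), equating Low's and Mid's payoffs gives 2q + 2 = −7q + 9 ⇒ q = 7/9.

7/9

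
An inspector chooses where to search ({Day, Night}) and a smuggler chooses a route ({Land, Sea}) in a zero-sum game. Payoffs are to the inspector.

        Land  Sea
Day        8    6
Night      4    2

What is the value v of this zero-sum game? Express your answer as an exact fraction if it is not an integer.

6

Row minima: Day → 6, Night → 2; maximin = 6.
Column maxima: Land → 8, Sea → 6; minimax = 6.
Since maximin = minimax = 6, there is a saddle point and the value is 6.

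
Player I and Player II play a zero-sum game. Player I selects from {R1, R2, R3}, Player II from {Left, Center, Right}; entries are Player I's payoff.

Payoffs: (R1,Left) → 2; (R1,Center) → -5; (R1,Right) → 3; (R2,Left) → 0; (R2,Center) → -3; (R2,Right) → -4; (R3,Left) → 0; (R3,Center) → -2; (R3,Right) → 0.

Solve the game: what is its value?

Row minima: R1 → -5, R2 → -4, R3 → -2; maximin = -2.
Column maxima: Left → 2, Center → -2, Right → 3; minimax = -2.
Since maximin = minimax = -2, there is a saddle point and the value is -2.

-2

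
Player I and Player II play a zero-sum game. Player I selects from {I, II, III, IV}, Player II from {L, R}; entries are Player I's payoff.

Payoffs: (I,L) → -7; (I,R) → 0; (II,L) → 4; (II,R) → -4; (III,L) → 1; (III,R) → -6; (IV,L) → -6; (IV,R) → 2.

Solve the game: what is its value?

-1

Row minima: I → -7, II → -4, III → -6, IV → -6; maximin = -4.
Column maxima: L → 4, R → 2; minimax = 2.
-4 ≠ 2, so there is no saddle point; optimal play is mixed.
I is strictly dominated by IV, so Player I never plays it.
III is strictly dominated by II, so Player I never plays it.
On the remaining 2×2 (II, IV vs L, R):
Let Player I play II with probability p. Expected payoff against L: 4p + (-6)(1−p) = 10p − 6; against R: (-4)p + 2(1−p) = −6p + 2.
Setting these equal: 10p − 6 = −6p + 2 ⇒ 16p = 8 ⇒ p = 1/2, and the value is (10)·(1/2) − 6 = -1.
For Player II: with q = P(L), equating II's and IV's payoffs gives 8q − 4 = −8q + 2 ⇒ q = 3/8.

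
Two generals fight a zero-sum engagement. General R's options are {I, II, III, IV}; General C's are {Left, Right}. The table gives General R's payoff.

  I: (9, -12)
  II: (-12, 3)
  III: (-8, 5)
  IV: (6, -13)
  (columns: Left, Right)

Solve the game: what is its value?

Row minima: I → -12, II → -12, III → -8, IV → -13; maximin = -8.
Column maxima: Left → 9, Right → 5; minimax = 5.
-8 ≠ 5, so there is no saddle point; optimal play is mixed.
II is strictly dominated by III, so General R never plays it.
IV is strictly dominated by I, so General R never plays it.
On the remaining 2×2 (I, III vs Left, Right):
Let General R play I with probability p. Expected payoff against Left: 9p + (-8)(1−p) = 17p − 8; against Right: (-12)p + 5(1−p) = −17p + 5.
Setting these equal: 17p − 8 = −17p + 5 ⇒ 34p = 13 ⇒ p = 13/34, and the value is (17)·(13/34) − 8 = -3/2.
For General C: with q = P(Left), equating I's and III's payoffs gives 21q − 12 = −13q + 5 ⇒ q = 1/2.

-3/2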